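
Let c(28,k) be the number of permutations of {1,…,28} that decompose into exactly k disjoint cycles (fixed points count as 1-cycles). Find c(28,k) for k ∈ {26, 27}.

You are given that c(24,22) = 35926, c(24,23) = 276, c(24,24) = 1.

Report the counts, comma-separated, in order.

67977, 378

@25  (25,23):276·24+35926→42550, (25,24):1·24+276→300, (25,25):0·24+1→1
@26  (26,24):300·25+42550→50050, (26,25):1·25+300→325, (26,26):0·25+1→1
@27  (27,25):325·26+50050→58500, (27,26):1·26+325→351, (27,27):0·26+1→1
@28  (28,26):351·27+58500→67977, (28,27):1·27+351→378
Read c(28,26) = 67977, c(28,27) = 378.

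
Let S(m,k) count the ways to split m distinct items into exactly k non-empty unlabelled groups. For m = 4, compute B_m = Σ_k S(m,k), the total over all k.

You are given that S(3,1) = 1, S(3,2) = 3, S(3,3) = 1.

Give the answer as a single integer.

r4: T_4,1=1×1+0=1; T_4,2=2×3+1=7; T_4,3=3×1+3=6; T_4,4=4×0+1=1
B_4 = ΣS(4,k) = 1+7+6+1 = 15

15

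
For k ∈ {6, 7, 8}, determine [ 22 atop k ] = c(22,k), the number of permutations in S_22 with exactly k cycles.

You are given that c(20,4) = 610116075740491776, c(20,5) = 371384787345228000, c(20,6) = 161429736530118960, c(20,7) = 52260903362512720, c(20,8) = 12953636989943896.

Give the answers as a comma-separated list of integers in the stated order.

row 21: T[21][5]=20·371384787345228000+610116075740491776=8037811822645051776  T[21][6]=20·161429736530118960+371384787345228000=3599979517947607200  T[21][7]=20·52260903362512720+161429736530118960=1206647803780373360  T[21][8]=20·12953636989943896+52260903362512720=311333643161390640
row 22: T[22][6]=21·3599979517947607200+8037811822645051776=83637381699544802976  T[22][7]=21·1206647803780373360+3599979517947607200=28939583397335447760  T[22][8]=21·311333643161390640+1206647803780373360=7744654310169576800
Read c(22,6) = 83637381699544802976, c(22,7) = 28939583397335447760, c(22,8) = 7744654310169576800.

83637381699544802976, 28939583397335447760, 7744654310169576800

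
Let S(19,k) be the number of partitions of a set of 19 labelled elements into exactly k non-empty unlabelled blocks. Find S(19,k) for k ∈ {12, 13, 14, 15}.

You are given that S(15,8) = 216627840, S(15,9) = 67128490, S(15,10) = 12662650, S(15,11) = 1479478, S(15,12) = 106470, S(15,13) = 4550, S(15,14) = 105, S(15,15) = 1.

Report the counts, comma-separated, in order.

23466951300, 2892439160, 243577530, 13916778

@16  (16,9):67128490·9+216627840→820784250, (16,10):12662650·10+67128490→193754990, (16,11):1479478·11+12662650→28936908, (16,12):106470·12+1479478→2757118, (16,13):4550·13+106470→165620, (16,14):105·14+4550→6020, (16,15):1·15+105→120
@17  (17,10):193754990·10+820784250→2758334150, (17,11):28936908·11+193754990→512060978, (17,12):2757118·12+28936908→62022324, (17,13):165620·13+2757118→4910178, (17,14):6020·14+165620→249900, (17,15):120·15+6020→7820
@18  (18,11):512060978·11+2758334150→8391004908, (18,12):62022324·12+512060978→1256328866, (18,13):4910178·13+62022324→125854638, (18,14):249900·14+4910178→8408778, (18,15):7820·15+249900→367200
@19  (19,12):1256328866·12+8391004908→23466951300, (19,13):125854638·13+1256328866→2892439160, (19,14):8408778·14+125854638→243577530, (19,15):367200·15+8408778→13916778
Read S(19,12) = 23466951300, S(19,13) = 2892439160, S(19,14) = 243577530, S(19,15) = 13916778.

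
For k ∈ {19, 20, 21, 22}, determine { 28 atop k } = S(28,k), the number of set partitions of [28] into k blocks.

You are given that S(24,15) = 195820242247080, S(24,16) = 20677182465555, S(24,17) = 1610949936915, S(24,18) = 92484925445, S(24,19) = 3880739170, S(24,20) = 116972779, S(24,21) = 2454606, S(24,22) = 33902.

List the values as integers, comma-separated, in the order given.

@25  (25,16):20677182465555·16+195820242247080→526655161695960, (25,17):1610949936915·17+20677182465555→48063331393110, (25,18):92484925445·18+1610949936915→3275678594925, (25,19):3880739170·19+92484925445→166218969675, (25,20):116972779·20+3880739170→6220194750, (25,21):2454606·21+116972779→168519505, (25,22):33902·22+2454606→3200450
@26  (26,17):48063331393110·17+526655161695960→1343731795378830, (26,18):3275678594925·18+48063331393110→107025546101760, (26,19):166218969675·19+3275678594925→6433839018750, (26,20):6220194750·20+166218969675→290622864675, (26,21):168519505·21+6220194750→9759104355, (26,22):3200450·22+168519505→238929405
@27  (27,18):107025546101760·18+1343731795378830→3270191625210510, (27,19):6433839018750·19+107025546101760→229268487458010, (27,20):290622864675·20+6433839018750→12246296312250, (27,21):9759104355·21+290622864675→495564056130, (27,22):238929405·22+9759104355→15015551265
@28  (28,19):229268487458010·19+3270191625210510→7626292886912700, (28,20):12246296312250·20+229268487458010→474194413703010, (28,21):495564056130·21+12246296312250→22653141490980, (28,22):15015551265·22+495564056130→825906183960
Read S(28,19) = 7626292886912700, S(28,20) = 474194413703010, S(28,21) = 22653141490980, S(28,22) = 825906183960.

7626292886912700, 474194413703010, 22653141490980, 825906183960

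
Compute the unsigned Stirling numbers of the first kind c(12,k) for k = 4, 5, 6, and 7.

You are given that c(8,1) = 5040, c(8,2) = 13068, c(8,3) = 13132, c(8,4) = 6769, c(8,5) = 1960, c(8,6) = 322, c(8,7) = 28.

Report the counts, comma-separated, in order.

[9] T[9,1]:8*5040+0=40320 · T[9,2]:8*13068+5040=109584 · T[9,3]:8*13132+13068=118124 · T[9,4]:8*6769+13132=67284 · T[9,5]:8*1960+6769=22449 · T[9,6]:8*322+1960=4536 · T[9,7]:8*28+322=546
[10] T[10,2]:9*109584+40320=1026576 · T[10,3]:9*118124+109584=1172700 · T[10,4]:9*67284+118124=723680 · T[10,5]:9*22449+67284=269325 · T[10,6]:9*4536+22449=63273 · T[10,7]:9*546+4536=9450
[11] T[11,3]:10*1172700+1026576=12753576 · T[11,4]:10*723680+1172700=8409500 · T[11,5]:10*269325+723680=3416930 · T[11,6]:10*63273+269325=902055 · T[11,7]:10*9450+63273=157773
[12] T[12,4]:11*8409500+12753576=105258076 · T[12,5]:11*3416930+8409500=45995730 · T[12,6]:11*902055+3416930=13339535 · T[12,7]:11*157773+902055=2637558
Read c(12,4) = 105258076, c(12,5) = 45995730, c(12,6) = 13339535, c(12,7) = 2637558.

105258076, 45995730, 13339535, 2637558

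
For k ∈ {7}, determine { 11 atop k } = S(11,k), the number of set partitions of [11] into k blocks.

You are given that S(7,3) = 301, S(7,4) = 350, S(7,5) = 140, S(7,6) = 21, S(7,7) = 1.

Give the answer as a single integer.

row 8: T[8][4]=4·350+301=1701  T[8][5]=5·140+350=1050  T[8][6]=6·21+140=266  T[8][7]=7·1+21=28
row 9: T[9][5]=5·1050+1701=6951  T[9][6]=6·266+1050=2646  T[9][7]=7·28+266=462
row 10: T[10][6]=6·2646+6951=22827  T[10][7]=7·462+2646=5880
row 11: T[11][7]=7·5880+22827=63987
Read S(11,7) = 63987.

63987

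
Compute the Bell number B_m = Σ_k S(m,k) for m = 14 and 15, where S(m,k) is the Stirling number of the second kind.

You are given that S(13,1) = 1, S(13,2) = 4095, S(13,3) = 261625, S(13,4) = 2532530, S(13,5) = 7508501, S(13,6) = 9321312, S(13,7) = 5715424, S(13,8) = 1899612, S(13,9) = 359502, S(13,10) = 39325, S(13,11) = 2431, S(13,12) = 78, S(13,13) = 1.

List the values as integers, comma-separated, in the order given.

190899322, 1382958545

i=14: T(14,1)=0+1·1=1 | T(14,2)=1+2·4095=8191 | T(14,3)=4095+3·261625=788970 | T(14,4)=261625+4·2532530=10391745 | T(14,5)=2532530+5·7508501=40075035 | T(14,6)=7508501+6·9321312=63436373 | T(14,7)=9321312+7·5715424=49329280 | T(14,8)=5715424+8·1899612=20912320 | T(14,9)=1899612+9·359502=5135130 | T(14,10)=359502+10·39325=752752 | T(14,11)=39325+11·2431=66066 | T(14,12)=2431+12·78=3367 | T(14,13)=78+13·1=91 | T(14,14)=1+14·0=1
i=15: T(15,1)=0+1·1=1 | T(15,2)=1+2·8191=16383 | T(15,3)=8191+3·788970=2375101 | T(15,4)=788970+4·10391745=42355950 | T(15,5)=10391745+5·40075035=210766920 | T(15,6)=40075035+6·63436373=420693273 | T(15,7)=63436373+7·49329280=408741333 | T(15,8)=49329280+8·20912320=216627840 | T(15,9)=20912320+9·5135130=67128490 | T(15,10)=5135130+10·752752=12662650 | T(15,11)=752752+11·66066=1479478 | T(15,12)=66066+12·3367=106470 | T(15,13)=3367+13·91=4550 | T(15,14)=91+14·1=105 | T(15,15)=1+15·0=1
B_14 = ΣS(14,k) = 1+8191+788970+10391745+40075035+63436373+49329280+20912320+5135130+752752+66066+3367+91+1 = 190899322
B_15 = ΣS(15,k) = 1+16383+2375101+42355950+210766920+420693273+408741333+216627840+67128490+12662650+1479478+106470+4550+105+1 = 1382958545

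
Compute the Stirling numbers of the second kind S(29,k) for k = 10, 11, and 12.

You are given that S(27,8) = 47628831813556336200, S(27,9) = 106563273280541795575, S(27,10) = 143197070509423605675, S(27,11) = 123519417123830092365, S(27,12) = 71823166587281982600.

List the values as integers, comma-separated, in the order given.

16392038075086211019625, 18059551225961878690915, 13326679652926121224470

@28  (28,9):106563273280541795575·9+47628831813556336200→1006698291338432496375, (28,10):143197070509423605675·10+106563273280541795575→1538533978374777852325, (28,11):123519417123830092365·11+143197070509423605675→1501910658871554621690, (28,12):71823166587281982600·12+123519417123830092365→985397416171213883565
@29  (29,10):1538533978374777852325·10+1006698291338432496375→16392038075086211019625, (29,11):1501910658871554621690·11+1538533978374777852325→18059551225961878690915, (29,12):985397416171213883565·12+1501910658871554621690→13326679652926121224470
Read S(29,10) = 16392038075086211019625, S(29,11) = 18059551225961878690915, S(29,12) = 13326679652926121224470.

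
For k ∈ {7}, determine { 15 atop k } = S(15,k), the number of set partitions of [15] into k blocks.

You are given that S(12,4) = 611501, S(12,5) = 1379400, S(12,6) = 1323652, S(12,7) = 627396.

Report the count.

[13] T[13,5]:5*1379400+611501=7508501 · T[13,6]:6*1323652+1379400=9321312 · T[13,7]:7*627396+1323652=5715424
[14] T[14,6]:6*9321312+7508501=63436373 · T[14,7]:7*5715424+9321312=49329280
[15] T[15,7]:7*49329280+63436373=408741333
Read S(15,7) = 408741333.

408741333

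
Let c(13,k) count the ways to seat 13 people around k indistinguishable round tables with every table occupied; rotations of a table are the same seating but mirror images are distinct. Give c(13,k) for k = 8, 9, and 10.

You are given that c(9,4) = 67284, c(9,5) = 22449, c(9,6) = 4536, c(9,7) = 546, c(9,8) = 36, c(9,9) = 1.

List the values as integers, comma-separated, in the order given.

6926634, 749463, 55770

i=10: T(10,5)=67284+9·22449=269325 | T(10,6)=22449+9·4536=63273 | T(10,7)=4536+9·546=9450 | T(10,8)=546+9·36=870 | T(10,9)=36+9·1=45 | T(10,10)=1+9·0=1
i=11: T(11,6)=269325+10·63273=902055 | T(11,7)=63273+10·9450=157773 | T(11,8)=9450+10·870=18150 | T(11,9)=870+10·45=1320 | T(11,10)=45+10·1=55
i=12: T(12,7)=902055+11·157773=2637558 | T(12,8)=157773+11·18150=357423 | T(12,9)=18150+11·1320=32670 | T(12,10)=1320+11·55=1925
i=13: T(13,8)=2637558+12·357423=6926634 | T(13,9)=357423+12·32670=749463 | T(13,10)=32670+12·1925=55770
Read c(13,8) = 6926634, c(13,9) = 749463, c(13,10) = 55770.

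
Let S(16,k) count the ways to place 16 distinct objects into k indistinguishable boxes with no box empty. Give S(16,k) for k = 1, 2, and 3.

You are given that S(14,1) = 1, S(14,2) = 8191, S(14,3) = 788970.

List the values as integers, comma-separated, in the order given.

r15: T_15,1=1×1+0=1; T_15,2=2×8191+1=16383; T_15,3=3×788970+8191=2375101
r16: T_16,1=1×1+0=1; T_16,2=2×16383+1=32767; T_16,3=3×2375101+16383=7141686
Read S(16,1) = 1, S(16,2) = 32767, S(16,3) = 7141686.

1, 32767, 7141686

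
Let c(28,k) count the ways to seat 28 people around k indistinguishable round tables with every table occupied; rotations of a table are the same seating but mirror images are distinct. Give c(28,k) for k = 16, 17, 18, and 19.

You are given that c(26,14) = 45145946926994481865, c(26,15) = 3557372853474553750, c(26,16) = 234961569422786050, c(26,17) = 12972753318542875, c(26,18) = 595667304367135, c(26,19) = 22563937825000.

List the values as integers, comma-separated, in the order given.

[27] T[27,15]:26*3557372853474553750+45145946926994481865=137637641117332879365 · T[27,16]:26*234961569422786050+3557372853474553750=9666373658466991050 · T[27,17]:26*12972753318542875+234961569422786050=572253155704900800 · T[27,18]:26*595667304367135+12972753318542875=28460103232088385 · T[27,19]:26*22563937825000+595667304367135=1182329687817135
[28] T[28,16]:27*9666373658466991050+137637641117332879365=398629729895941637715 · T[28,17]:27*572253155704900800+9666373658466991050=25117208862499312650 · T[28,18]:27*28460103232088385+572253155704900800=1340675942971287195 · T[28,19]:27*1182329687817135+28460103232088385=60383004803151030
Read c(28,16) = 398629729895941637715, c(28,17) = 25117208862499312650, c(28,18) = 1340675942971287195, c(28,19) = 60383004803151030.

398629729895941637715, 25117208862499312650, 1340675942971287195, 60383004803151030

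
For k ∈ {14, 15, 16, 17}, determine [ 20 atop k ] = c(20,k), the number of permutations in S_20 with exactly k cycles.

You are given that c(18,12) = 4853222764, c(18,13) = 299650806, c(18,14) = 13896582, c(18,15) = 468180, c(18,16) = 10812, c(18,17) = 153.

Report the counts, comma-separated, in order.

20692933630, 973941900, 34916946, 920550

@19  (19,13):299650806·18+4853222764→10246937272, (19,14):13896582·18+299650806→549789282, (19,15):468180·18+13896582→22323822, (19,16):10812·18+468180→662796, (19,17):153·18+10812→13566
@20  (20,14):549789282·19+10246937272→20692933630, (20,15):22323822·19+549789282→973941900, (20,16):662796·19+22323822→34916946, (20,17):13566·19+662796→920550
Read c(20,14) = 20692933630, c(20,15) = 973941900, c(20,16) = 34916946, c(20,17) = 920550.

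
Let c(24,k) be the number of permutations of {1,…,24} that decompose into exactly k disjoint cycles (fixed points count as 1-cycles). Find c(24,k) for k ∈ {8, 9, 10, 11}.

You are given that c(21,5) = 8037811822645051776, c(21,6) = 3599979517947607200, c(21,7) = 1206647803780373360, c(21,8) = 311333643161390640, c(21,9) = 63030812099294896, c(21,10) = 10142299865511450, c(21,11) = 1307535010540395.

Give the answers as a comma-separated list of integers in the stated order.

[22] T[22,6]:21*3599979517947607200+8037811822645051776=83637381699544802976 · T[22,7]:21*1206647803780373360+3599979517947607200=28939583397335447760 · T[22,8]:21*311333643161390640+1206647803780373360=7744654310169576800 · T[22,9]:21*63030812099294896+311333643161390640=1634980697246583456 · T[22,10]:21*10142299865511450+63030812099294896=276019109275035346 · T[22,11]:21*1307535010540395+10142299865511450=37600535086859745
[23] T[23,7]:22*28939583397335447760+83637381699544802976=720308216440924653696 · T[23,8]:22*7744654310169576800+28939583397335447760=199321978221066137360 · T[23,9]:22*1634980697246583456+7744654310169576800=43714229649594412832 · T[23,10]:22*276019109275035346+1634980697246583456=7707401101297361068 · T[23,11]:22*37600535086859745+276019109275035346=1103230881185949736
[24] T[24,8]:23*199321978221066137360+720308216440924653696=5304713715525445812976 · T[24,9]:23*43714229649594412832+199321978221066137360=1204749260161737632496 · T[24,10]:23*7707401101297361068+43714229649594412832=220984454979433717396 · T[24,11]:23*1103230881185949736+7707401101297361068=33081711368574204996
Read c(24,8) = 5304713715525445812976, c(24,9) = 1204749260161737632496, c(24,10) = 220984454979433717396, c(24,11) = 33081711368574204996.

5304713715525445812976, 1204749260161737632496, 220984454979433717396, 33081711368574204996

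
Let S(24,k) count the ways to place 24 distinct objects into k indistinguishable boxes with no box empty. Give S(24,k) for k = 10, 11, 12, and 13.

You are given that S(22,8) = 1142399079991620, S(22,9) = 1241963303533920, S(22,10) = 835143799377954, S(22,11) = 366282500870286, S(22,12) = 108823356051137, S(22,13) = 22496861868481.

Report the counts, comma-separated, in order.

row 23: T[23][9]=9·1241963303533920+1142399079991620=12320068811796900  T[23][10]=10·835143799377954+1241963303533920=9593401297313460  T[23][11]=11·366282500870286+835143799377954=4864251308951100  T[23][12]=12·108823356051137+366282500870286=1672162773483930  T[23][13]=13·22496861868481+108823356051137=401282560341390
row 24: T[24][10]=10·9593401297313460+12320068811796900=108254081784931500  T[24][11]=11·4864251308951100+9593401297313460=63100165695775560  T[24][12]=12·1672162773483930+4864251308951100=24930204590758260  T[24][13]=13·401282560341390+1672162773483930=6888836057922000
Read S(24,10) = 108254081784931500, S(24,11) = 63100165695775560, S(24,12) = 24930204590758260, S(24,13) = 6888836057922000.

108254081784931500, 63100165695775560, 24930204590758260, 6888836057922000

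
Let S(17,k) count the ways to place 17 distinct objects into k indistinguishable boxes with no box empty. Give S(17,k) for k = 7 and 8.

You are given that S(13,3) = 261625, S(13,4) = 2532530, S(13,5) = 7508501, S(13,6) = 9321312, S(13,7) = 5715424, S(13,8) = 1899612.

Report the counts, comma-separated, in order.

25708104786, 20415995028

r14: T_14,4=4×2532530+261625=10391745; T_14,5=5×7508501+2532530=40075035; T_14,6=6×9321312+7508501=63436373; T_14,7=7×5715424+9321312=49329280; T_14,8=8×1899612+5715424=20912320
r15: T_15,5=5×40075035+10391745=210766920; T_15,6=6×63436373+40075035=420693273; T_15,7=7×49329280+63436373=408741333; T_15,8=8×20912320+49329280=216627840
r16: T_16,6=6×420693273+210766920=2734926558; T_16,7=7×408741333+420693273=3281882604; T_16,8=8×216627840+408741333=2141764053
r17: T_17,7=7×3281882604+2734926558=25708104786; T_17,8=8×2141764053+3281882604=20415995028
Read S(17,7) = 25708104786, S(17,8) = 20415995028.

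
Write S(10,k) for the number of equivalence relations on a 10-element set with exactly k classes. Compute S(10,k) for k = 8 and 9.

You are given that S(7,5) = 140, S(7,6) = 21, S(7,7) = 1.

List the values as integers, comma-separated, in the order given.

750, 45

i=8: T(8,6)=140+6·21=266 | T(8,7)=21+7·1=28 | T(8,8)=1+8·0=1
i=9: T(9,7)=266+7·28=462 | T(9,8)=28+8·1=36 | T(9,9)=1+9·0=1
i=10: T(10,8)=462+8·36=750 | T(10,9)=36+9·1=45
Read S(10,8) = 750, S(10,9) = 45.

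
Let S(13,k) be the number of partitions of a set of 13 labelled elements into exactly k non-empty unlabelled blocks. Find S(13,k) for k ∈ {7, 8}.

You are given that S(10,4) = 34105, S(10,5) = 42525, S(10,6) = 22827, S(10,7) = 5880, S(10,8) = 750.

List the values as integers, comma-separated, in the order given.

@11  (11,5):42525·5+34105→246730, (11,6):22827·6+42525→179487, (11,7):5880·7+22827→63987, (11,8):750·8+5880→11880
@12  (12,6):179487·6+246730→1323652, (12,7):63987·7+179487→627396, (12,8):11880·8+63987→159027
@13  (13,7):627396·7+1323652→5715424, (13,8):159027·8+627396→1899612
Read S(13,7) = 5715424, S(13,8) = 1899612.

5715424, 1899612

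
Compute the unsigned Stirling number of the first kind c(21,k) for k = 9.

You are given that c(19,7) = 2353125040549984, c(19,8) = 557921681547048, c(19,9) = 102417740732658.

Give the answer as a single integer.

row 20: T[20][8]=19·557921681547048+2353125040549984=12953636989943896  T[20][9]=19·102417740732658+557921681547048=2503858755467550
row 21: T[21][9]=20·2503858755467550+12953636989943896=63030812099294896
Read c(21,9) = 63030812099294896.

63030812099294896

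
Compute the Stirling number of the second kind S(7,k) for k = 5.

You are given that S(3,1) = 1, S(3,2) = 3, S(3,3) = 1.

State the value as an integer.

140

i=4: T(4,2)=1+2·3=7 | T(4,3)=3+3·1=6 | T(4,4)=1+4·0=1
i=5: T(5,3)=7+3·6=25 | T(5,4)=6+4·1=10 | T(5,5)=1+5·0=1
i=6: T(6,4)=25+4·10=65 | T(6,5)=10+5·1=15
i=7: T(7,5)=65+5·15=140
Read S(7,5) = 140.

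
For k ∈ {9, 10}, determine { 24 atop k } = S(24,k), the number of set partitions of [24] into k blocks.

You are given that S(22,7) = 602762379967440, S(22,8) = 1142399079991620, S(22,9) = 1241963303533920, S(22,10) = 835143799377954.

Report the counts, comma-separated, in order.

120622574326072500, 108254081784931500

row 23: T[23][8]=8·1142399079991620+602762379967440=9741955019900400  T[23][9]=9·1241963303533920+1142399079991620=12320068811796900  T[23][10]=10·835143799377954+1241963303533920=9593401297313460
row 24: T[24][9]=9·12320068811796900+9741955019900400=120622574326072500  T[24][10]=10·9593401297313460+12320068811796900=108254081784931500
Read S(24,9) = 120622574326072500, S(24,10) = 108254081784931500.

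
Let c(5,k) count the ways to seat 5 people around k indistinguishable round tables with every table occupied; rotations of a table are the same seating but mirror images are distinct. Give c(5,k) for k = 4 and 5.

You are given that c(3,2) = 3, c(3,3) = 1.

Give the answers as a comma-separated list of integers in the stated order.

@4  (4,3):1·3+3→6, (4,4):0·3+1→1
@5  (5,4):1·4+6→10, (5,5):0·4+1→1
Read c(5,4) = 10, c(5,5) = 1.

10, 1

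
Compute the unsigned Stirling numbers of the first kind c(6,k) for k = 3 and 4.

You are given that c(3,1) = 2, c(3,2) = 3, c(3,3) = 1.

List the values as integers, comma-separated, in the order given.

225, 85

i=4: T(4,1)=0+3·2=6 | T(4,2)=2+3·3=11 | T(4,3)=3+3·1=6 | T(4,4)=1+3·0=1
i=5: T(5,2)=6+4·11=50 | T(5,3)=11+4·6=35 | T(5,4)=6+4·1=10
i=6: T(6,3)=50+5·35=225 | T(6,4)=35+5·10=85
Read c(6,3) = 225, c(6,4) = 85.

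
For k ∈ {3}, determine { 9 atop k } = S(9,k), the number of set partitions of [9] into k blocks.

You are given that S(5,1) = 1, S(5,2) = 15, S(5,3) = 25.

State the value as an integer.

3025

@6  (6,1):1·1+0→1, (6,2):15·2+1→31, (6,3):25·3+15→90
@7  (7,1):1·1+0→1, (7,2):31·2+1→63, (7,3):90·3+31→301
@8  (8,2):63·2+1→127, (8,3):301·3+63→966
@9  (9,3):966·3+127→3025
Read S(9,3) = 3025.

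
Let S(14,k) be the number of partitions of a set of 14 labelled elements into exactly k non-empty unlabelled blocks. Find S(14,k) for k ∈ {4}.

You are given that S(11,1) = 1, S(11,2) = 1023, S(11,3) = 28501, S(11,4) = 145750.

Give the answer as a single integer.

@12  (12,2):1023·2+1→2047, (12,3):28501·3+1023→86526, (12,4):145750·4+28501→611501
@13  (13,3):86526·3+2047→261625, (13,4):611501·4+86526→2532530
@14  (14,4):2532530·4+261625→10391745
Read S(14,4) = 10391745.

10391745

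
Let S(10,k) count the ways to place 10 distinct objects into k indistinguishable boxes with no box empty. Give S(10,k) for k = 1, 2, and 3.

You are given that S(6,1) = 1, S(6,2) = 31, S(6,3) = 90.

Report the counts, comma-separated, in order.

1, 511, 9330

row 7: T[7][1]=1·1+0=1  T[7][2]=2·31+1=63  T[7][3]=3·90+31=301
row 8: T[8][1]=1·1+0=1  T[8][2]=2·63+1=127  T[8][3]=3·301+63=966
row 9: T[9][1]=1·1+0=1  T[9][2]=2·127+1=255  T[9][3]=3·966+127=3025
row 10: T[10][1]=1·1+0=1  T[10][2]=2·255+1=511  T[10][3]=3·3025+255=9330
Read S(10,1) = 1, S(10,2) = 511, S(10,3) = 9330.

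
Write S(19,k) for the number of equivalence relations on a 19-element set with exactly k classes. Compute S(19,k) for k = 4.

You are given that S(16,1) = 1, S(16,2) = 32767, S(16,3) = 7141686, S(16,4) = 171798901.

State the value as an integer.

i=17: T(17,2)=1+2·32767=65535 | T(17,3)=32767+3·7141686=21457825 | T(17,4)=7141686+4·171798901=694337290
i=18: T(18,3)=65535+3·21457825=64439010 | T(18,4)=21457825+4·694337290=2798806985
i=19: T(19,4)=64439010+4·2798806985=11259666950
Read S(19,4) = 11259666950.

11259666950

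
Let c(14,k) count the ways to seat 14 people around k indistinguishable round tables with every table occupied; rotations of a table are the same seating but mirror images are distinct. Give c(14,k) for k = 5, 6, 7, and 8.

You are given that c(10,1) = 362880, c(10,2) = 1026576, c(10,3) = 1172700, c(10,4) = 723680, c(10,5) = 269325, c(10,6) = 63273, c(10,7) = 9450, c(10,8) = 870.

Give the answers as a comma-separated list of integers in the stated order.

9957703756, 3336118786, 790943153, 135036473

i=11: T(11,2)=362880+10·1026576=10628640 | T(11,3)=1026576+10·1172700=12753576 | T(11,4)=1172700+10·723680=8409500 | T(11,5)=723680+10·269325=3416930 | T(11,6)=269325+10·63273=902055 | T(11,7)=63273+10·9450=157773 | T(11,8)=9450+10·870=18150
i=12: T(12,3)=10628640+11·12753576=150917976 | T(12,4)=12753576+11·8409500=105258076 | T(12,5)=8409500+11·3416930=45995730 | T(12,6)=3416930+11·902055=13339535 | T(12,7)=902055+11·157773=2637558 | T(12,8)=157773+11·18150=357423
i=13: T(13,4)=150917976+12·105258076=1414014888 | T(13,5)=105258076+12·45995730=657206836 | T(13,6)=45995730+12·13339535=206070150 | T(13,7)=13339535+12·2637558=44990231 | T(13,8)=2637558+12·357423=6926634
i=14: T(14,5)=1414014888+13·657206836=9957703756 | T(14,6)=657206836+13·206070150=3336118786 | T(14,7)=206070150+13·44990231=790943153 | T(14,8)=44990231+13·6926634=135036473
Read c(14,5) = 9957703756, c(14,6) = 3336118786, c(14,7) = 790943153, c(14,8) = 135036473.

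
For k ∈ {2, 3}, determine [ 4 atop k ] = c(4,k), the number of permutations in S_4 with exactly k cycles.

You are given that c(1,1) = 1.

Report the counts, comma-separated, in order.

11, 6

r2: T_2,1=1×1+0=1; T_2,2=1×0+1=1
r3: T_3,1=2×1+0=2; T_3,2=2×1+1=3; T_3,3=2×0+1=1
r4: T_4,2=3×3+2=11; T_4,3=3×1+3=6
Read c(4,2) = 11, c(4,3) = 6.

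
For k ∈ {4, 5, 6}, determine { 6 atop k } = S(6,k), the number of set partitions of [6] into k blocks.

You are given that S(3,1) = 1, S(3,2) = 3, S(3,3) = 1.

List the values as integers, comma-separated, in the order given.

65, 15, 1

row 4: T[4][2]=2·3+1=7  T[4][3]=3·1+3=6  T[4][4]=4·0+1=1
row 5: T[5][3]=3·6+7=25  T[5][4]=4·1+6=10  T[5][5]=5·0+1=1
row 6: T[6][4]=4·10+25=65  T[6][5]=5·1+10=15  T[6][6]=6·0+1=1
Read S(6,4) = 65, S(6,5) = 15, S(6,6) = 1.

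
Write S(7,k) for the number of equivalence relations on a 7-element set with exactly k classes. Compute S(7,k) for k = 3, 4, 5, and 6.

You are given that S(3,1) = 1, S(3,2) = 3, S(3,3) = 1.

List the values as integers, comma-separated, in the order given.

r4: T_4,1=1×1+0=1; T_4,2=2×3+1=7; T_4,3=3×1+3=6; T_4,4=4×0+1=1
r5: T_5,1=1×1+0=1; T_5,2=2×7+1=15; T_5,3=3×6+7=25; T_5,4=4×1+6=10; T_5,5=5×0+1=1
r6: T_6,2=2×15+1=31; T_6,3=3×25+15=90; T_6,4=4×10+25=65; T_6,5=5×1+10=15; T_6,6=6×0+1=1
r7: T_7,3=3×90+31=301; T_7,4=4×65+90=350; T_7,5=5×15+65=140; T_7,6=6×1+15=21
Read S(7,3) = 301, S(7,4) = 350, S(7,5) = 140, S(7,6) = 21.

301, 350, 140, 21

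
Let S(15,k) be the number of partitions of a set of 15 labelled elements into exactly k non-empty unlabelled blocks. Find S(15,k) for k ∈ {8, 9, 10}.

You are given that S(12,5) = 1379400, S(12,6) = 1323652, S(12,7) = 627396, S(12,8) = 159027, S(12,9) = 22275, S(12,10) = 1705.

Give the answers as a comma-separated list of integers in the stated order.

@13  (13,6):1323652·6+1379400→9321312, (13,7):627396·7+1323652→5715424, (13,8):159027·8+627396→1899612, (13,9):22275·9+159027→359502, (13,10):1705·10+22275→39325
@14  (14,7):5715424·7+9321312→49329280, (14,8):1899612·8+5715424→20912320, (14,9):359502·9+1899612→5135130, (14,10):39325·10+359502→752752
@15  (15,8):20912320·8+49329280→216627840, (15,9):5135130·9+20912320→67128490, (15,10):752752·10+5135130→12662650
Read S(15,8) = 216627840, S(15,9) = 67128490, S(15,10) = 12662650.

216627840, 67128490, 12662650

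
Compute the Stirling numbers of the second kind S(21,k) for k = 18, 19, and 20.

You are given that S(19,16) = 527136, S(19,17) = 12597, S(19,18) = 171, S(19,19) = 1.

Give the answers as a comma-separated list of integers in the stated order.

row 20: T[20][17]=17·12597+527136=741285  T[20][18]=18·171+12597=15675  T[20][19]=19·1+171=190  T[20][20]=20·0+1=1
row 21: T[21][18]=18·15675+741285=1023435  T[21][19]=19·190+15675=19285  T[21][20]=20·1+190=210
Read S(21,18) = 1023435, S(21,19) = 19285, S(21,20) = 210.

1023435, 19285, 210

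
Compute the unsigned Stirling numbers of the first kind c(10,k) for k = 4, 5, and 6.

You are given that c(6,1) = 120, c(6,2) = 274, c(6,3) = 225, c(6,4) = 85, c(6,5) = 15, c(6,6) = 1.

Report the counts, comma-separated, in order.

723680, 269325, 63273

[7] T[7,1]:6*120+0=720 · T[7,2]:6*274+120=1764 · T[7,3]:6*225+274=1624 · T[7,4]:6*85+225=735 · T[7,5]:6*15+85=175 · T[7,6]:6*1+15=21
[8] T[8,2]:7*1764+720=13068 · T[8,3]:7*1624+1764=13132 · T[8,4]:7*735+1624=6769 · T[8,5]:7*175+735=1960 · T[8,6]:7*21+175=322
[9] T[9,3]:8*13132+13068=118124 · T[9,4]:8*6769+13132=67284 · T[9,5]:8*1960+6769=22449 · T[9,6]:8*322+1960=4536
[10] T[10,4]:9*67284+118124=723680 · T[10,5]:9*22449+67284=269325 · T[10,6]:9*4536+22449=63273
Read c(10,4) = 723680, c(10,5) = 269325, c(10,6) = 63273.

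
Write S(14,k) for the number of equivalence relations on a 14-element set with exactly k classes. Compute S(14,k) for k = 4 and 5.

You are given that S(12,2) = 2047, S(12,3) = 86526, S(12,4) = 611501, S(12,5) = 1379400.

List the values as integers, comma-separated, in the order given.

r13: T_13,3=3×86526+2047=261625; T_13,4=4×611501+86526=2532530; T_13,5=5×1379400+611501=7508501
r14: T_14,4=4×2532530+261625=10391745; T_14,5=5×7508501+2532530=40075035
Read S(14,4) = 10391745, S(14,5) = 40075035.

10391745, 40075035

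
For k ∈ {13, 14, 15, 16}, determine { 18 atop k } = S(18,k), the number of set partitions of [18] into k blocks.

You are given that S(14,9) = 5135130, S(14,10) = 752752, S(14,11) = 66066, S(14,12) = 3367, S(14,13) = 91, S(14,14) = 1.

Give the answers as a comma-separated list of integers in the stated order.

r15: T_15,10=10×752752+5135130=12662650; T_15,11=11×66066+752752=1479478; T_15,12=12×3367+66066=106470; T_15,13=13×91+3367=4550; T_15,14=14×1+91=105; T_15,15=15×0+1=1
r16: T_16,11=11×1479478+12662650=28936908; T_16,12=12×106470+1479478=2757118; T_16,13=13×4550+106470=165620; T_16,14=14×105+4550=6020; T_16,15=15×1+105=120; T_16,16=16×0+1=1
r17: T_17,12=12×2757118+28936908=62022324; T_17,13=13×165620+2757118=4910178; T_17,14=14×6020+165620=249900; T_17,15=15×120+6020=7820; T_17,16=16×1+120=136
r18: T_18,13=13×4910178+62022324=125854638; T_18,14=14×249900+4910178=8408778; T_18,15=15×7820+249900=367200; T_18,16=16×136+7820=9996
Read S(18,13) = 125854638, S(18,14) = 8408778, S(18,15) = 367200, S(18,16) = 9996.

125854638, 8408778, 367200, 9996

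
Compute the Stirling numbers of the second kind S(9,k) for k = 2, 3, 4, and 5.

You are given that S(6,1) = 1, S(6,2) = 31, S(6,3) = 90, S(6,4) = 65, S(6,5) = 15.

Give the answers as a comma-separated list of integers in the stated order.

r7: T_7,1=1×1+0=1; T_7,2=2×31+1=63; T_7,3=3×90+31=301; T_7,4=4×65+90=350; T_7,5=5×15+65=140
r8: T_8,1=1×1+0=1; T_8,2=2×63+1=127; T_8,3=3×301+63=966; T_8,4=4×350+301=1701; T_8,5=5×140+350=1050
r9: T_9,2=2×127+1=255; T_9,3=3×966+127=3025; T_9,4=4×1701+966=7770; T_9,5=5×1050+1701=6951
Read S(9,2) = 255, S(9,3) = 3025, S(9,4) = 7770, S(9,5) = 6951.

255, 3025, 7770, 6951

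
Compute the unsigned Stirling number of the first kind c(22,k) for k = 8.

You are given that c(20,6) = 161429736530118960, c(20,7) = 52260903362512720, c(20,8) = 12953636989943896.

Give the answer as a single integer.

7744654310169576800

r21: T_21,7=20×52260903362512720+161429736530118960=1206647803780373360; T_21,8=20×12953636989943896+52260903362512720=311333643161390640
r22: T_22,8=21×311333643161390640+1206647803780373360=7744654310169576800
Read c(22,8) = 7744654310169576800.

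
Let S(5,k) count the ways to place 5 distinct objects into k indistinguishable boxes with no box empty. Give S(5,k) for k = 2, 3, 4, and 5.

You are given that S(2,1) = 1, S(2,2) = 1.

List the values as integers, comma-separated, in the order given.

@3  (3,1):1·1+0→1, (3,2):1·2+1→3, (3,3):0·3+1→1
@4  (4,1):1·1+0→1, (4,2):3·2+1→7, (4,3):1·3+3→6, (4,4):0·4+1→1
@5  (5,2):7·2+1→15, (5,3):6·3+7→25, (5,4):1·4+6→10, (5,5):0·5+1→1
Read S(5,2) = 15, S(5,3) = 25, S(5,4) = 10, S(5,5) = 1.

15, 25, 10, 1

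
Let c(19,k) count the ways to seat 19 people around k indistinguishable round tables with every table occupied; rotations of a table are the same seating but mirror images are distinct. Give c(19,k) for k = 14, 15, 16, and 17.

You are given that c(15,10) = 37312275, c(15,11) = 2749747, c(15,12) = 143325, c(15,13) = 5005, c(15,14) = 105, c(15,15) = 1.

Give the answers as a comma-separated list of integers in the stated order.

@16  (16,11):2749747·15+37312275→78558480, (16,12):143325·15+2749747→4899622, (16,13):5005·15+143325→218400, (16,14):105·15+5005→6580, (16,15):1·15+105→120, (16,16):0·15+1→1
@17  (17,12):4899622·16+78558480→156952432, (17,13):218400·16+4899622→8394022, (17,14):6580·16+218400→323680, (17,15):120·16+6580→8500, (17,16):1·16+120→136, (17,17):0·16+1→1
@18  (18,13):8394022·17+156952432→299650806, (18,14):323680·17+8394022→13896582, (18,15):8500·17+323680→468180, (18,16):136·17+8500→10812, (18,17):1·17+136→153
@19  (19,14):13896582·18+299650806→549789282, (19,15):468180·18+13896582→22323822, (19,16):10812·18+468180→662796, (19,17):153·18+10812→13566
Read c(19,14) = 549789282, c(19,15) = 22323822, c(19,16) = 662796, c(19,17) = 13566.

549789282, 22323822, 662796, 13566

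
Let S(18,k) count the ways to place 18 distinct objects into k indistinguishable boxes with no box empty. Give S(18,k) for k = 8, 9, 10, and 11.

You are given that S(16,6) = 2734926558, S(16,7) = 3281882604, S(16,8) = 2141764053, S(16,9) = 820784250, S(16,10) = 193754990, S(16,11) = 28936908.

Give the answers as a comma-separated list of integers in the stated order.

@17  (17,7):3281882604·7+2734926558→25708104786, (17,8):2141764053·8+3281882604→20415995028, (17,9):820784250·9+2141764053→9528822303, (17,10):193754990·10+820784250→2758334150, (17,11):28936908·11+193754990→512060978
@18  (18,8):20415995028·8+25708104786→189036065010, (18,9):9528822303·9+20415995028→106175395755, (18,10):2758334150·10+9528822303→37112163803, (18,11):512060978·11+2758334150→8391004908
Read S(18,8) = 189036065010, S(18,9) = 106175395755, S(18,10) = 37112163803, S(18,11) = 8391004908.

189036065010, 106175395755, 37112163803, 8391004908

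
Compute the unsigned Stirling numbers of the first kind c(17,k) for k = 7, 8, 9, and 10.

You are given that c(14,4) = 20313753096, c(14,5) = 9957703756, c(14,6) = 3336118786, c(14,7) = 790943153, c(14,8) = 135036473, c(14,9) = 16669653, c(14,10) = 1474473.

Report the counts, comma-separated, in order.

5374523477960, 1146901283528, 185953177553, 23057159840

[15] T[15,5]:14*9957703756+20313753096=159721605680 · T[15,6]:14*3336118786+9957703756=56663366760 · T[15,7]:14*790943153+3336118786=14409322928 · T[15,8]:14*135036473+790943153=2681453775 · T[15,9]:14*16669653+135036473=368411615 · T[15,10]:14*1474473+16669653=37312275
[16] T[16,6]:15*56663366760+159721605680=1009672107080 · T[16,7]:15*14409322928+56663366760=272803210680 · T[16,8]:15*2681453775+14409322928=54631129553 · T[16,9]:15*368411615+2681453775=8207628000 · T[16,10]:15*37312275+368411615=928095740
[17] T[17,7]:16*272803210680+1009672107080=5374523477960 · T[17,8]:16*54631129553+272803210680=1146901283528 · T[17,9]:16*8207628000+54631129553=185953177553 · T[17,10]:16*928095740+8207628000=23057159840
Read c(17,7) = 5374523477960, c(17,8) = 1146901283528, c(17,9) = 185953177553, c(17,10) = 23057159840.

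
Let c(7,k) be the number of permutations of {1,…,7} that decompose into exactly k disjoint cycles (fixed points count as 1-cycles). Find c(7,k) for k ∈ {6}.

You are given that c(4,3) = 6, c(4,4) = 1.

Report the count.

r5: T_5,4=4×1+6=10; T_5,5=4×0+1=1
r6: T_6,5=5×1+10=15; T_6,6=5×0+1=1
r7: T_7,6=6×1+15=21
Read c(7,6) = 21.

21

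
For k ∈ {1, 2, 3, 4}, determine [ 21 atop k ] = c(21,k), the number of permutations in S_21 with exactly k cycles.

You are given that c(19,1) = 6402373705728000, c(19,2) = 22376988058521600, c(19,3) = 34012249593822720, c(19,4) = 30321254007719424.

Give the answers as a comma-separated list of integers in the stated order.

2432902008176640000, 8752948036761600000, 13803759753640704000, 12870931245150988800

@20  (20,1):6402373705728000·19+0→121645100408832000, (20,2):22376988058521600·19+6402373705728000→431565146817638400, (20,3):34012249593822720·19+22376988058521600→668609730341153280, (20,4):30321254007719424·19+34012249593822720→610116075740491776
@21  (21,1):121645100408832000·20+0→2432902008176640000, (21,2):431565146817638400·20+121645100408832000→8752948036761600000, (21,3):668609730341153280·20+431565146817638400→13803759753640704000, (21,4):610116075740491776·20+668609730341153280→12870931245150988800
Read c(21,1) = 2432902008176640000, c(21,2) = 8752948036761600000, c(21,3) = 13803759753640704000, c(21,4) = 12870931245150988800.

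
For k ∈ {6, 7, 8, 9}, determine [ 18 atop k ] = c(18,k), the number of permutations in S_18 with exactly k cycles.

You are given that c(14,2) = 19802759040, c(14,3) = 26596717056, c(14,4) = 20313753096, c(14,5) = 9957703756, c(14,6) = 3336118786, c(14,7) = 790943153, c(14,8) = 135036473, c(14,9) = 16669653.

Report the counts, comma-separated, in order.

row 15: T[15][3]=14·26596717056+19802759040=392156797824  T[15][4]=14·20313753096+26596717056=310989260400  T[15][5]=14·9957703756+20313753096=159721605680  T[15][6]=14·3336118786+9957703756=56663366760  T[15][7]=14·790943153+3336118786=14409322928  T[15][8]=14·135036473+790943153=2681453775  T[15][9]=14·16669653+135036473=368411615
row 16: T[16][4]=15·310989260400+392156797824=5056995703824  T[16][5]=15·159721605680+310989260400=2706813345600  T[16][6]=15·56663366760+159721605680=1009672107080  T[16][7]=15·14409322928+56663366760=272803210680  T[16][8]=15·2681453775+14409322928=54631129553  T[16][9]=15·368411615+2681453775=8207628000
row 17: T[17][5]=16·2706813345600+5056995703824=48366009233424  T[17][6]=16·1009672107080+2706813345600=18861567058880  T[17][7]=16·272803210680+1009672107080=5374523477960  T[17][8]=16·54631129553+272803210680=1146901283528  T[17][9]=16·8207628000+54631129553=185953177553
row 18: T[18][6]=17·18861567058880+48366009233424=369012649234384  T[18][7]=17·5374523477960+18861567058880=110228466184200  T[18][8]=17·1146901283528+5374523477960=24871845297936  T[18][9]=17·185953177553+1146901283528=4308105301929
Read c(18,6) = 369012649234384, c(18,7) = 110228466184200, c(18,8) = 24871845297936, c(18,9) = 4308105301929.

369012649234384, 110228466184200, 24871845297936, 4308105301929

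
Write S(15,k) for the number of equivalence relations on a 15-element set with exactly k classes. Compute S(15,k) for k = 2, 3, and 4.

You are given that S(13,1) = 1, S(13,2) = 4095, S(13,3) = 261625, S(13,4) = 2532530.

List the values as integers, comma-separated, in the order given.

row 14: T[14][1]=1·1+0=1  T[14][2]=2·4095+1=8191  T[14][3]=3·261625+4095=788970  T[14][4]=4·2532530+261625=10391745
row 15: T[15][2]=2·8191+1=16383  T[15][3]=3·788970+8191=2375101  T[15][4]=4·10391745+788970=42355950
Read S(15,2) = 16383, S(15,3) = 2375101, S(15,4) = 42355950.

16383, 2375101, 42355950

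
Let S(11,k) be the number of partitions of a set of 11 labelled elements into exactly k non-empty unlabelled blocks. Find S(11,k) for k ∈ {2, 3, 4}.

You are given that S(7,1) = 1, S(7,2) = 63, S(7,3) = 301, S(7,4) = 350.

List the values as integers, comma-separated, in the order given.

[8] T[8,1]:1*1+0=1 · T[8,2]:2*63+1=127 · T[8,3]:3*301+63=966 · T[8,4]:4*350+301=1701
[9] T[9,1]:1*1+0=1 · T[9,2]:2*127+1=255 · T[9,3]:3*966+127=3025 · T[9,4]:4*1701+966=7770
[10] T[10,1]:1*1+0=1 · T[10,2]:2*255+1=511 · T[10,3]:3*3025+255=9330 · T[10,4]:4*7770+3025=34105
[11] T[11,2]:2*511+1=1023 · T[11,3]:3*9330+511=28501 · T[11,4]:4*34105+9330=145750
Read S(11,2) = 1023, S(11,3) = 28501, S(11,4) = 145750.

1023, 28501, 145750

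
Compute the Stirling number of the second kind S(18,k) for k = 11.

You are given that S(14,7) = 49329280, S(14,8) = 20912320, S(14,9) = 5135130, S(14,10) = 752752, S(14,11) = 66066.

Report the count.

8391004908

@15  (15,8):20912320·8+49329280→216627840, (15,9):5135130·9+20912320→67128490, (15,10):752752·10+5135130→12662650, (15,11):66066·11+752752→1479478
@16  (16,9):67128490·9+216627840→820784250, (16,10):12662650·10+67128490→193754990, (16,11):1479478·11+12662650→28936908
@17  (17,10):193754990·10+820784250→2758334150, (17,11):28936908·11+193754990→512060978
@18  (18,11):512060978·11+2758334150→8391004908
Read S(18,11) = 8391004908.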